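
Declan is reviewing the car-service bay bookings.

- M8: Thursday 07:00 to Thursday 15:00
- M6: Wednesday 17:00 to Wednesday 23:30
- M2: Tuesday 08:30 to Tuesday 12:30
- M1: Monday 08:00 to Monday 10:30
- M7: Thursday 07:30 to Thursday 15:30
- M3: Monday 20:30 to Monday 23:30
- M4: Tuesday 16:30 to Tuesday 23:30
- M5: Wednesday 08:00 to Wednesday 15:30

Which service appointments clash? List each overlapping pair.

M7 & M8

Sorted by start: M1, M3, M2, M4, M5, M6, M8, M7.
M3 starts after M1 ends, so nothing later overlaps M1 either.
M2 starts after M3 ends, so nothing later overlaps M3 either.
M4 starts after M2 ends, so nothing later overlaps M2 either.
M5 starts after M4 ends, so nothing later overlaps M4 either.
M6 starts after M5 ends, so nothing later overlaps M5 either.
M8 starts after M6 ends, so nothing later overlaps M6 either.
M7 starts before M8 ends → M8 and M7 overlap.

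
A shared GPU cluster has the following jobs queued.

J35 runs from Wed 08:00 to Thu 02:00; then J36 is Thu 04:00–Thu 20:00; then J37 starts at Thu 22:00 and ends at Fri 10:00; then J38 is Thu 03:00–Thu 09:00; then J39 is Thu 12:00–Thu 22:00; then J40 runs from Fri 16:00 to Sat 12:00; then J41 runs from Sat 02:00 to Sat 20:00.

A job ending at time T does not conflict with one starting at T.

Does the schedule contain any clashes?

Yes

Sorted by start: J35, J38, J36, J39, J37, J40, J41.
J38 starts after J35 ends; J35 is clear from here.
J36 starts before J38 ends → J38 and J36 overlap.
That's a conflict, so the schedule is not conflict-free.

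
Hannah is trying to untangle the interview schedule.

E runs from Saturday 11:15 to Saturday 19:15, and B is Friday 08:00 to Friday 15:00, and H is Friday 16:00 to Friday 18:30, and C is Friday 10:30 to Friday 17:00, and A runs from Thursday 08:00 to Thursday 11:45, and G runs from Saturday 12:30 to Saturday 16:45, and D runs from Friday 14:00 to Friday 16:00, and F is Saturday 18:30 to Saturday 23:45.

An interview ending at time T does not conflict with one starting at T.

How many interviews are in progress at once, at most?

3

Sort all start/end points and keep a running count:
Thursday 08:00 start A → 1
Thursday 11:45 end A → 0
Friday 08:00 start B → 1
Friday 10:30 start C → 2
Friday 14:00 start D → 3
Friday 15:00 end B → 2
Friday 16:00 end D → 1
Friday 16:00 start H → 2
Friday 17:00 end C → 1
Friday 18:30 end H → 0
Saturday 11:15 start E → 1
Saturday 12:30 start G → 2
Saturday 16:45 end G → 1
Saturday 18:30 start F → 2
Saturday 19:15 end E → 1
Saturday 23:45 end F → 0
Peak is 3, at Friday 14:00 (B, C, D).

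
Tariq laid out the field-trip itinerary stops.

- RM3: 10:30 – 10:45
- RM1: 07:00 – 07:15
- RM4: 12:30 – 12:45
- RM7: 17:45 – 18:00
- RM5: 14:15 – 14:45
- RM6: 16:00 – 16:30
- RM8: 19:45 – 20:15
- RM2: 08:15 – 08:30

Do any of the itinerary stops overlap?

No

Two intervals overlap when each starts before the other ends.
Sorted by start: RM1, RM2, RM3, RM4, RM5, RM6, RM7, RM8.
RM2 starts after RM1 ends, so nothing later overlaps RM1 either.
RM3 starts after RM2 ends, so nothing later overlaps RM2 either.
RM4 starts after RM3 ends, so nothing later overlaps RM3 either.
RM5 starts after RM4 ends, so nothing later overlaps RM4 either.
RM6 starts after RM5 ends, so nothing later overlaps RM5 either.
RM7 starts after RM6 ends, so nothing later overlaps RM6 either.
RM8 starts after RM7 ends.
Every pair is clear; the schedule has no overlaps.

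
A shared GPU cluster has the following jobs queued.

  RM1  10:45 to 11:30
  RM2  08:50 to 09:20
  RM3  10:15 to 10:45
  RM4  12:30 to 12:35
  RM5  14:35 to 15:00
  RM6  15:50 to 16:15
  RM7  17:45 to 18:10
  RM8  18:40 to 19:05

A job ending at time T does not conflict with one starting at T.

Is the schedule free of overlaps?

Sorted by start: RM2, RM3, RM1, RM4, RM5, RM6, RM7, RM8.
RM3 starts after RM2 ends; RM2 is clear from here.
RM1 starts exactly when RM3 ends (back-to-back, no overlap); RM3 is clear from here.
RM4 starts after RM1 ends; RM1 is clear from here.
RM5 starts after RM4 ends; RM4 is clear from here.
RM6 starts after RM5 ends; RM5 is clear from here.
RM7 starts after RM6 ends; RM6 is clear from here.
RM8 starts after RM7 ends.
Every pair is clear; the schedule has no overlaps.

Yes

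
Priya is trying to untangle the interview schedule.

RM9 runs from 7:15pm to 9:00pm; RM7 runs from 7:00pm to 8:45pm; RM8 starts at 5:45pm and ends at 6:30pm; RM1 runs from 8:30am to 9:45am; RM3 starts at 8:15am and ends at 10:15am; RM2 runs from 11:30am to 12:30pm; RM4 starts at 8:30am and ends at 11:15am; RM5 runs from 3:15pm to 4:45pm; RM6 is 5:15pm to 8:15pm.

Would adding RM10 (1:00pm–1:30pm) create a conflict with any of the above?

No — it doesn't clash with anything

RM3: ends 10:15am at or before RM10 starts 1:00pm → clear.
RM1: ends 9:45am at or before RM10 starts 1:00pm → clear.
RM4: ends 11:15am at or before RM10 starts 1:00pm → clear.
RM2: ends 12:30pm at or before RM10 starts 1:00pm → clear.
RM5: starts 3:15pm at or after RM10 ends 1:30pm → clear.
RM6: starts 5:15pm at or after RM10 ends 1:30pm → clear.
RM8: starts 5:45pm at or after RM10 ends 1:30pm → clear.
RM7: starts 7:00pm at or after RM10 ends 1:30pm → clear.
RM9: starts 7:15pm at or after RM10 ends 1:30pm → clear.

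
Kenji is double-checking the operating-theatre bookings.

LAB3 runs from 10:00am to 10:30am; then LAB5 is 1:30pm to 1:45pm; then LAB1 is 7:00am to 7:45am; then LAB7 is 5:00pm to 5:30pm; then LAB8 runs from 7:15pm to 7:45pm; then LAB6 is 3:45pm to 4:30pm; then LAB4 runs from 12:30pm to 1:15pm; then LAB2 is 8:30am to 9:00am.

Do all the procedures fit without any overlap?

Yes

Sorted by start: LAB1, LAB2, LAB3, LAB4, LAB5, LAB6, LAB7, LAB8.
LAB2 starts after LAB1 ends; LAB1 is clear from here.
LAB3 starts after LAB2 ends; LAB2 is clear from here.
LAB4 starts after LAB3 ends; LAB3 is clear from here.
LAB5 starts after LAB4 ends; LAB4 is clear from here.
LAB6 starts after LAB5 ends; LAB5 is clear from here.
LAB7 starts after LAB6 ends; LAB6 is clear from here.
LAB8 starts after LAB7 ends.
Every pair is clear; the schedule has no overlaps.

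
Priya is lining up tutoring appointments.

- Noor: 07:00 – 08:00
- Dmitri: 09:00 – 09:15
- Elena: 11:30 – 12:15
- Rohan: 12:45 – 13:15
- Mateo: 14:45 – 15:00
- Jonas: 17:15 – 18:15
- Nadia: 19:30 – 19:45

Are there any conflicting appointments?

No

Two intervals overlap when each starts before the other ends.
Sorted by start: Noor, Dmitri, Elena, Rohan, Mateo, Jonas, Nadia.
Dmitri starts after Noor ends; Noor is clear from here.
Elena starts after Dmitri ends; Dmitri is clear from here.
Rohan starts after Elena ends; Elena is clear from here.
Mateo starts after Rohan ends; Rohan is clear from here.
Jonas starts after Mateo ends; Mateo is clear from here.
Nadia starts after Jonas ends.
Every pair is clear; the schedule has no overlaps.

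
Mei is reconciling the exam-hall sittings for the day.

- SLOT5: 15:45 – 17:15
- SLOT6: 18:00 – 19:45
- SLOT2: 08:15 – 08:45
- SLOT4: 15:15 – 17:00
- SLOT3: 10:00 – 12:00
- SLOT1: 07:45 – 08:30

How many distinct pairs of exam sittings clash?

2

Sorted by start: SLOT1, SLOT2, SLOT3, SLOT4, SLOT5, SLOT6.
SLOT2 starts before SLOT1 ends → SLOT1 and SLOT2 overlap.
SLOT3 starts after SLOT1 ends, so SLOT1 has no further overlaps.
SLOT3 starts after SLOT2 ends, so SLOT2 has no further overlaps.
SLOT4 starts after SLOT3 ends, so SLOT3 has no further overlaps.
SLOT5 starts before SLOT4 ends → SLOT4 and SLOT5 overlap.
SLOT6 starts after SLOT4 ends.
SLOT6 starts after SLOT5 ends.
Overlapping pairs: SLOT1 & SLOT2, SLOT4 & SLOT5 — 2 in total.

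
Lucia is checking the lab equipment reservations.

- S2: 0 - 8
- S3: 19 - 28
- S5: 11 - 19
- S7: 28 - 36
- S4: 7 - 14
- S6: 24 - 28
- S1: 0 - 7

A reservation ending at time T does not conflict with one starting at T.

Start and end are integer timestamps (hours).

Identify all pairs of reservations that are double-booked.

Sorted by start: S1, S2, S4, S5, S3, S6, S7.
S2 starts before S1 ends → S1 and S2 overlap.
S4 starts exactly when S1 ends (back-to-back, no overlap), so S1 has no further overlaps.
S4 starts before S2 ends → S2 and S4 overlap.
S5 starts after S2 ends, so S2 has no further overlaps.
S5 starts before S4 ends → S4 and S5 overlap.
S3 starts after S4 ends, so S4 has no further overlaps.
S3 starts exactly when S5 ends (back-to-back, no overlap), so S5 has no further overlaps.
S6 starts before S3 ends → S3 and S6 overlap.
S7 starts exactly when S3 ends (back-to-back, no overlap).
S7 starts exactly when S6 ends (back-to-back, no overlap).

S1 & S2, S2 & S4, S3 & S6, S4 & S5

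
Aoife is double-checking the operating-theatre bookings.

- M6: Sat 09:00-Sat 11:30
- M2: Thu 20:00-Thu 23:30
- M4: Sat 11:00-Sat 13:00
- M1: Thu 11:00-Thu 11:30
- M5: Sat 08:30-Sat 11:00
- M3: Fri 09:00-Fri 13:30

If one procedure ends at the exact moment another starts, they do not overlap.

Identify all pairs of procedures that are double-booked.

M4 & M6, M5 & M6

Sorted by start: M1, M2, M3, M5, M6, M4.
M2 starts after M1 ends, so nothing later overlaps M1 either.
M3 starts after M2 ends, so nothing later overlaps M2 either.
M5 starts after M3 ends, so nothing later overlaps M3 either.
M6 starts before M5 ends → M5 and M6 overlap.
M4 starts exactly when M5 ends (back-to-back, no overlap).
M4 starts before M6 ends → M6 and M4 overlap.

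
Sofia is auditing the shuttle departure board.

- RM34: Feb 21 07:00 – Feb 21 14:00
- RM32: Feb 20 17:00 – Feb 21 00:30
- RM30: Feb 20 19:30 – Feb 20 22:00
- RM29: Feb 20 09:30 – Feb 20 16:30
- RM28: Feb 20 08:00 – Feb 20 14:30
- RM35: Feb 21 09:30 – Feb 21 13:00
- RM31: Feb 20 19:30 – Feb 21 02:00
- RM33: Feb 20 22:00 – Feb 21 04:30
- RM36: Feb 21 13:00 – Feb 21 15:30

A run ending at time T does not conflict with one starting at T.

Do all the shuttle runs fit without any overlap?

No

Sorted by start: RM28, RM29, RM32, RM30, RM31, RM33, RM34, RM35, RM36.
RM29 starts before RM28 ends → RM28 and RM29 overlap.
That's a conflict, so the schedule is not conflict-free.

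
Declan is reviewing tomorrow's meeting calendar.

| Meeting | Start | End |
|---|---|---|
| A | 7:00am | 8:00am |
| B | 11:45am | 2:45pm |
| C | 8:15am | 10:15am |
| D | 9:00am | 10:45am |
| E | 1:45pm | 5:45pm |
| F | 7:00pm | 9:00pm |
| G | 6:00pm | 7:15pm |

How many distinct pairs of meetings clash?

Two intervals overlap when each starts before the other ends.
Sorted by start: A, C, D, B, E, G, F.
C starts after A ends, so A has no further overlaps.
D starts before C ends → C and D overlap.
B starts after C ends, so C has no further overlaps.
B starts after D ends, so D has no further overlaps.
E starts before B ends → B and E overlap.
G starts after B ends, so B has no further overlaps.
G starts after E ends, so E has no further overlaps.
F starts before G ends → G and F overlap.
Overlapping pairs: B & E, C & D, F & G — 3 in total.

3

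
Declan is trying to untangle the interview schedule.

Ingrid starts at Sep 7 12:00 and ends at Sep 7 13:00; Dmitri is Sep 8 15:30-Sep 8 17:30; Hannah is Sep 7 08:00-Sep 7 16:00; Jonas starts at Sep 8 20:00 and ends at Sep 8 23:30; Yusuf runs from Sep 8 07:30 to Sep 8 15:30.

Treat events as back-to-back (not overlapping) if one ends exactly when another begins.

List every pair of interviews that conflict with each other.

Hannah & Ingrid

Check each pair: they overlap iff neither finishes before the other starts.
Sorted by start: Hannah, Ingrid, Yusuf, Dmitri, Jonas.
Ingrid starts before Hannah ends → Hannah and Ingrid overlap.
Yusuf starts after Hannah ends, so nothing later overlaps Hannah either.
Yusuf starts after Ingrid ends, so nothing later overlaps Ingrid either.
Dmitri starts exactly when Yusuf ends (back-to-back, no overlap), so nothing later overlaps Yusuf either.
Jonas starts after Dmitri ends.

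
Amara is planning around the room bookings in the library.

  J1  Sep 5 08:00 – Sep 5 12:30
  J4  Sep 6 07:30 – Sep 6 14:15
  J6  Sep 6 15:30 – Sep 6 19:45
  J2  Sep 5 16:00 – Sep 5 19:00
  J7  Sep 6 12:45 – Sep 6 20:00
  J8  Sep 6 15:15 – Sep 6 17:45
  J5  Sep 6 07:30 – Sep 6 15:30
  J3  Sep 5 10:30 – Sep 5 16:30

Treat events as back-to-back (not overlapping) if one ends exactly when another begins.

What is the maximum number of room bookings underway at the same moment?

Walk through starts and ends in time order (an end at T is processed before a start at T):
Sep 5 08:00 start J1 → 1
Sep 5 10:30 start J3 → 2
Sep 5 12:30 end J1 → 1
Sep 5 16:00 start J2 → 2
Sep 5 16:30 end J3 → 1
Sep 5 19:00 end J2 → 0
Sep 6 07:30 start J4 → 1
Sep 6 07:30 start J5 → 2
Sep 6 12:45 start J7 → 3
Sep 6 14:15 end J4 → 2
Sep 6 15:15 start J8 → 3
Sep 6 15:30 end J5 → 2
Sep 6 15:30 start J6 → 3
Sep 6 17:45 end J8 → 2
Sep 6 19:45 end J6 → 1
Sep 6 20:00 end J7 → 0
Peak is 3, at Sep 6 12:45 (J4, J5, J7).

3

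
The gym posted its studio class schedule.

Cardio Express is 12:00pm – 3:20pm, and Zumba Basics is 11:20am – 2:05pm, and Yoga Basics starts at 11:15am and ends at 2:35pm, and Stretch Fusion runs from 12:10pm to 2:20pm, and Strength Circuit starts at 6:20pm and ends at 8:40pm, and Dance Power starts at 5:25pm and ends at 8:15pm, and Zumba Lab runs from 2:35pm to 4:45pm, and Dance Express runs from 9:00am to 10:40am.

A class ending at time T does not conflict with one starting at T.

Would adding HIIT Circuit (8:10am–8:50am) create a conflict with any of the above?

Dance Express: starts 9:00am at or after HIIT Circuit ends 8:50am → clear.
Yoga Basics: starts 11:15am at or after HIIT Circuit ends 8:50am → clear.
Zumba Basics: starts 11:20am at or after HIIT Circuit ends 8:50am → clear.
Cardio Express: starts 12:00pm at or after HIIT Circuit ends 8:50am → clear.
Stretch Fusion: starts 12:10pm at or after HIIT Circuit ends 8:50am → clear.
Zumba Lab: starts 2:35pm at or after HIIT Circuit ends 8:50am → clear.
Dance Power: starts 5:25pm at or after HIIT Circuit ends 8:50am → clear.
Strength Circuit: starts 6:20pm at or after HIIT Circuit ends 8:50am → clear.

No — it doesn't clash with anything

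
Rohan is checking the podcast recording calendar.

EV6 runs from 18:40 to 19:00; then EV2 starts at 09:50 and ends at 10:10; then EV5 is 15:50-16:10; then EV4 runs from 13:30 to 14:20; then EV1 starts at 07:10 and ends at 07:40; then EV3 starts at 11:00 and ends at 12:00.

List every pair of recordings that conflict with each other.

no conflicts

Sorted by start: EV1, EV2, EV3, EV4, EV5, EV6.
EV2 starts after EV1 ends; EV1 is clear from here.
EV3 starts after EV2 ends; EV2 is clear from here.
EV4 starts after EV3 ends; EV3 is clear from here.
EV5 starts after EV4 ends; EV4 is clear from here.
EV6 starts after EV5 ends.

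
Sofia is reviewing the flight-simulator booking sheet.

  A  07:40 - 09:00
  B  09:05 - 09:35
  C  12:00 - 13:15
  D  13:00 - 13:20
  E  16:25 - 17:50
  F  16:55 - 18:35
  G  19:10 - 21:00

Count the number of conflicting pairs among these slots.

2

Sorted by start: A, B, C, D, E, F, G.
B starts after A ends, so A has no further overlaps.
C starts after B ends, so B has no further overlaps.
D starts before C ends → C and D overlap.
E starts after C ends, so C has no further overlaps.
E starts after D ends, so D has no further overlaps.
F starts before E ends → E and F overlap.
G starts after E ends.
G starts after F ends.
Overlapping pairs: C & D, E & F — 2 in total.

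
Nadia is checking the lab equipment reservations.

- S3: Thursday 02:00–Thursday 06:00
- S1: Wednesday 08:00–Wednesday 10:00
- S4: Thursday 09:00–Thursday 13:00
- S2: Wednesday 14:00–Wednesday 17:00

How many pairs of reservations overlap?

Check each pair: they overlap iff neither finishes before the other starts.
Sorted by start: S1, S2, S3, S4.
S2 starts after S1 ends, so S1 has no further overlaps.
S3 starts after S2 ends, so S2 has no further overlaps.
S4 starts after S3 ends.
No pair overlaps.

0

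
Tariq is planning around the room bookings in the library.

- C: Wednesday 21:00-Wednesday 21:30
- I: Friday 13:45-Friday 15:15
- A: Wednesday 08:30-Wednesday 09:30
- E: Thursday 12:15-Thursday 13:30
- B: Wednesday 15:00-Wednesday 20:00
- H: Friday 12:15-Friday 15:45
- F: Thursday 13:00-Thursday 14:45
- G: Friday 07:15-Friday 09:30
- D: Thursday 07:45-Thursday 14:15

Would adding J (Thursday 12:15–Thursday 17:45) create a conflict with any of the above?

A: ends Wednesday 09:30 at or before J starts Thursday 12:15 → clear.
B: ends Wednesday 20:00 at or before J starts Thursday 12:15 → clear.
C: ends Wednesday 21:30 at or before J starts Thursday 12:15 → clear.
D: starts Thursday 07:45 before J ends Thursday 17:45, and ends Thursday 14:15 after J starts Thursday 12:15 → overlap.
E: starts Thursday 12:15 before J ends Thursday 17:45, and ends Thursday 13:30 after J starts Thursday 12:15 → overlap.
F: starts Thursday 13:00 before J ends Thursday 17:45, and ends Thursday 14:45 after J starts Thursday 12:15 → overlap.
G: starts Friday 07:15 at or after J ends Thursday 17:45 → clear.
H: starts Friday 12:15 at or after J ends Thursday 17:45 → clear.
I: starts Friday 13:45 at or after J ends Thursday 17:45 → clear.
J overlaps D, E, F.

Yes — it overlaps D, E, F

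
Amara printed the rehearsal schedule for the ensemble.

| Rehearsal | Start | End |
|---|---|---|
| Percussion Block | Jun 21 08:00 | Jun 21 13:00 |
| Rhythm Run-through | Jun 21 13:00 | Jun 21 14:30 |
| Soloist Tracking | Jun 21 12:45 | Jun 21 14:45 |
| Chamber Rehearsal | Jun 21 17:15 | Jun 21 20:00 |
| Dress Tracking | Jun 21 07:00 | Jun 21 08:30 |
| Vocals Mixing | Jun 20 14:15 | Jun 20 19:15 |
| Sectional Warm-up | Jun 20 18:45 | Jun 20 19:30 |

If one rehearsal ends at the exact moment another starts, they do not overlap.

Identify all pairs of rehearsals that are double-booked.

Dress Tracking & Percussion Block, Percussion Block & Soloist Tracking, Rhythm Run-through & Soloist Tracking, Sectional Warm-up & Vocals Mixing

Sorted by start: Vocals Mixing, Sectional Warm-up, Dress Tracking, Percussion Block, Soloist Tracking, Rhythm Run-through, Chamber Rehearsal.
Sectional Warm-up starts before Vocals Mixing ends → Vocals Mixing and Sectional Warm-up overlap.
Dress Tracking starts after Vocals Mixing ends, so Vocals Mixing has no further overlaps.
Dress Tracking starts after Sectional Warm-up ends, so Sectional Warm-up has no further overlaps.
Percussion Block starts before Dress Tracking ends → Dress Tracking and Percussion Block overlap.
Soloist Tracking starts after Dress Tracking ends, so Dress Tracking has no further overlaps.
Soloist Tracking starts before Percussion Block ends → Percussion Block and Soloist Tracking overlap.
Rhythm Run-through starts exactly when Percussion Block ends (back-to-back, no overlap), so Percussion Block has no further overlaps.
Rhythm Run-through starts before Soloist Tracking ends → Soloist Tracking and Rhythm Run-through overlap.
Chamber Rehearsal starts after Soloist Tracking ends.
Chamber Rehearsal starts after Rhythm Run-through ends.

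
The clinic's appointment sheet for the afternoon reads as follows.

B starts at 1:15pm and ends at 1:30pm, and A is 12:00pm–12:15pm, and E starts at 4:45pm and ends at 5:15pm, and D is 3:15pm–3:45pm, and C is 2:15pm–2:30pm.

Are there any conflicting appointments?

No

Sorted by start: A, B, C, D, E.
B starts after A ends; A is clear from here.
C starts after B ends; B is clear from here.
D starts after C ends; C is clear from here.
E starts after D ends.
Every pair is clear; the schedule has no overlaps.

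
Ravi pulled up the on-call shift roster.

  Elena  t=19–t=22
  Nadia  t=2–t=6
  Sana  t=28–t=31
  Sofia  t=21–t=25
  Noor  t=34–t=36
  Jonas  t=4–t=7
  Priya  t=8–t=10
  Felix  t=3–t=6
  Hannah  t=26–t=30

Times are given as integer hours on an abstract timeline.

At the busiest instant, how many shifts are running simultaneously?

Sort all start/end points and keep a running count:
t=2 start Nadia → 1
t=3 start Felix → 2
t=4 start Jonas → 3
t=6 end Felix → 2
t=6 end Nadia → 1
t=7 end Jonas → 0
t=8 start Priya → 1
t=10 end Priya → 0
t=19 start Elena → 1
t=21 start Sofia → 2
t=22 end Elena → 1
t=25 end Sofia → 0
t=26 start Hannah → 1
t=28 start Sana → 2
t=30 end Hannah → 1
t=31 end Sana → 0
t=34 start Noor → 1
t=36 end Noor → 0
Peak is 3, at t=4 (Felix, Jonas, Nadia).

3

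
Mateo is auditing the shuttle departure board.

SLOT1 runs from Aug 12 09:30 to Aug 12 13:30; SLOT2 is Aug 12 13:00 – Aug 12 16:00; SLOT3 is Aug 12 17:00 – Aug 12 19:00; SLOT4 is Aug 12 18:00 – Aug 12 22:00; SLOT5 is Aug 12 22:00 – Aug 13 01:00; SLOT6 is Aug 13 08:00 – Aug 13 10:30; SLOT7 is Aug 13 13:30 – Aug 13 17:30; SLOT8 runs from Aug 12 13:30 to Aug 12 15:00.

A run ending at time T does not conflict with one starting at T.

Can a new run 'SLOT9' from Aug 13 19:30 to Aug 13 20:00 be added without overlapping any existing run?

SLOT1: ends Aug 12 13:30 at or before SLOT9 starts Aug 13 19:30 → clear.
SLOT2: ends Aug 12 16:00 at or before SLOT9 starts Aug 13 19:30 → clear.
SLOT8: ends Aug 12 15:00 at or before SLOT9 starts Aug 13 19:30 → clear.
SLOT3: ends Aug 12 19:00 at or before SLOT9 starts Aug 13 19:30 → clear.
SLOT4: ends Aug 12 22:00 at or before SLOT9 starts Aug 13 19:30 → clear.
SLOT5: ends Aug 13 01:00 at or before SLOT9 starts Aug 13 19:30 → clear.
SLOT6: ends Aug 13 10:30 at or before SLOT9 starts Aug 13 19:30 → clear.
SLOT7: ends Aug 13 17:30 at or before SLOT9 starts Aug 13 19:30 → clear.

Yes — the slot is free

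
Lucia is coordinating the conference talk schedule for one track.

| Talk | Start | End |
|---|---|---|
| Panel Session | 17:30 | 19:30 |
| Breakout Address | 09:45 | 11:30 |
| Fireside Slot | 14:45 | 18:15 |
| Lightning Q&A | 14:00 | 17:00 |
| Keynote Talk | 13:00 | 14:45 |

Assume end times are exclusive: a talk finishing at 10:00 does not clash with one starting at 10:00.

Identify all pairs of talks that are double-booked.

Check each pair: they overlap iff neither finishes before the other starts.
Sorted by start: Breakout Address, Keynote Talk, Lightning Q&A, Fireside Slot, Panel Session.
Keynote Talk starts after Breakout Address ends, so Breakout Address has no further overlaps.
Lightning Q&A starts before Keynote Talk ends → Keynote Talk and Lightning Q&A overlap.
Fireside Slot starts exactly when Keynote Talk ends (back-to-back, no overlap), so Keynote Talk has no further overlaps.
Fireside Slot starts before Lightning Q&A ends → Lightning Q&A and Fireside Slot overlap.
Panel Session starts after Lightning Q&A ends.
Panel Session starts before Fireside Slot ends → Fireside Slot and Panel Session overlap.

Fireside Slot & Lightning Q&A, Fireside Slot & Panel Session, Keynote Talk & Lightning Q&A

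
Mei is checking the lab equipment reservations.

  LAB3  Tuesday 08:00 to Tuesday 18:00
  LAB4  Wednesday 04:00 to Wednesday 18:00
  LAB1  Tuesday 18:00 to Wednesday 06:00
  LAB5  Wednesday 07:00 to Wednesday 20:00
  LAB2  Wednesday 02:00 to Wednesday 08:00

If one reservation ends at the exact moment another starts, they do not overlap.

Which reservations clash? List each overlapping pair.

LAB1 & LAB2, LAB1 & LAB4, LAB2 & LAB4, LAB2 & LAB5, LAB4 & LAB5

Sorted by start: LAB3, LAB1, LAB2, LAB4, LAB5.
LAB1 starts exactly when LAB3 ends (back-to-back, no overlap), so LAB3 has no further overlaps.
LAB2 starts before LAB1 ends → LAB1 and LAB2 overlap.
LAB4 starts before LAB1 ends → LAB1 and LAB4 overlap.
LAB5 starts after LAB1 ends.
LAB4 starts before LAB2 ends → LAB2 and LAB4 overlap.
LAB5 starts before LAB2 ends → LAB2 and LAB5 overlap.
LAB5 starts before LAB4 ends → LAB4 and LAB5 overlap.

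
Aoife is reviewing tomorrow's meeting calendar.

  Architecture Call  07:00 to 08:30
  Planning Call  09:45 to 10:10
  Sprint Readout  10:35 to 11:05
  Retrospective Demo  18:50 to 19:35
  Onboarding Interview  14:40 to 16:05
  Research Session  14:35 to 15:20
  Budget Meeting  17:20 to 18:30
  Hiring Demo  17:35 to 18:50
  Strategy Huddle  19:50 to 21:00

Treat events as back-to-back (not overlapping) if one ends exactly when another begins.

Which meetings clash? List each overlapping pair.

Sorted by start: Architecture Call, Planning Call, Sprint Readout, Research Session, Onboarding Interview, Budget Meeting, Hiring Demo, Retrospective Demo, Strategy Huddle.
Planning Call starts after Architecture Call ends; Architecture Call is clear from here.
Sprint Readout starts after Planning Call ends; Planning Call is clear from here.
Research Session starts after Sprint Readout ends; Sprint Readout is clear from here.
Onboarding Interview starts before Research Session ends → Research Session and Onboarding Interview overlap.
Budget Meeting starts after Research Session ends; Research Session is clear from here.
Budget Meeting starts after Onboarding Interview ends; Onboarding Interview is clear from here.
Hiring Demo starts before Budget Meeting ends → Budget Meeting and Hiring Demo overlap.
Retrospective Demo starts after Budget Meeting ends; Budget Meeting is clear from here.
Retrospective Demo starts exactly when Hiring Demo ends (back-to-back, no overlap); Hiring Demo is clear from here.
Strategy Huddle starts after Retrospective Demo ends.

Budget Meeting & Hiring Demo, Onboarding Interview & Research Session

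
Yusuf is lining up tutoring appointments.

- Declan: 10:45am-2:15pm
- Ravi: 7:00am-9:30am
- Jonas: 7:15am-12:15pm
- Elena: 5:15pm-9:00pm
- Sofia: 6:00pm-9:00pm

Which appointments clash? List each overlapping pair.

Check each pair: they overlap iff neither finishes before the other starts.
Sorted by start: Ravi, Jonas, Declan, Elena, Sofia.
Jonas starts before Ravi ends → Ravi and Jonas overlap.
Declan starts after Ravi ends; Ravi is clear from here.
Declan starts before Jonas ends → Jonas and Declan overlap.
Elena starts after Jonas ends; Jonas is clear from here.
Elena starts after Declan ends; Declan is clear from here.
Sofia starts before Elena ends → Elena and Sofia overlap.

Declan & Jonas, Elena & Sofia, Jonas & Ravi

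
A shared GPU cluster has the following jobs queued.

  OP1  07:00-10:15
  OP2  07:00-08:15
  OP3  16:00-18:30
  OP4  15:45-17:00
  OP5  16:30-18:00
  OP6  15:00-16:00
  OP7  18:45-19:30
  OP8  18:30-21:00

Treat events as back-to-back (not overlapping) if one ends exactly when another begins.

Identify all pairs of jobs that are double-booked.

OP1 & OP2, OP3 & OP4, OP3 & OP5, OP4 & OP5, OP4 & OP6, OP7 & OP8

Check each pair: they overlap iff neither finishes before the other starts.
Sorted by start: OP1, OP2, OP6, OP4, OP3, OP5, OP8, OP7.
OP2 starts before OP1 ends → OP1 and OP2 overlap.
OP6 starts after OP1 ends, so nothing later overlaps OP1 either.
OP6 starts after OP2 ends, so nothing later overlaps OP2 either.
OP4 starts before OP6 ends → OP6 and OP4 overlap.
OP3 starts exactly when OP6 ends (back-to-back, no overlap), so nothing later overlaps OP6 either.
OP3 starts before OP4 ends → OP4 and OP3 overlap.
OP5 starts before OP4 ends → OP4 and OP5 overlap.
OP8 starts after OP4 ends, so nothing later overlaps OP4 either.
OP5 starts before OP3 ends → OP3 and OP5 overlap.
OP8 starts exactly when OP3 ends (back-to-back, no overlap), so nothing later overlaps OP3 either.
OP8 starts after OP5 ends, so nothing later overlaps OP5 either.
OP7 starts before OP8 ends → OP8 and OP7 overlap.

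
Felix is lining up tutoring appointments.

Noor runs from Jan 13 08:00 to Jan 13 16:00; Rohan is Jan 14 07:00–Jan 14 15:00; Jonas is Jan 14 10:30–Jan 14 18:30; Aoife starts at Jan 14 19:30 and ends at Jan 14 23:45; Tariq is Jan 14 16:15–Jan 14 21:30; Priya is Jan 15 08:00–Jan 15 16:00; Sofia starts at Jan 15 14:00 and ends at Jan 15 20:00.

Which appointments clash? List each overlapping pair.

Check each pair: they overlap iff neither finishes before the other starts.
Sorted by start: Noor, Rohan, Jonas, Tariq, Aoife, Priya, Sofia.
Rohan starts after Noor ends — done with Noor.
Jonas starts before Rohan ends → Rohan and Jonas overlap.
Tariq starts after Rohan ends — done with Rohan.
Tariq starts before Jonas ends → Jonas and Tariq overlap.
Aoife starts after Jonas ends — done with Jonas.
Aoife starts before Tariq ends → Tariq and Aoife overlap.
Priya starts after Tariq ends — done with Tariq.
Priya starts after Aoife ends — done with Aoife.
Sofia starts before Priya ends → Priya and Sofia overlap.

Aoife & Tariq, Jonas & Rohan, Jonas & Tariq, Priya & Sofia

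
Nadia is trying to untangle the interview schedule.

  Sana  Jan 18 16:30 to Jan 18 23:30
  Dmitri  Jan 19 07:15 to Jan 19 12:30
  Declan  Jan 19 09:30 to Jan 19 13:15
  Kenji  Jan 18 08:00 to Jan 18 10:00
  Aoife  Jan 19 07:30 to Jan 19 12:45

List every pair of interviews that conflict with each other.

Sorted by start: Kenji, Sana, Dmitri, Aoife, Declan.
Sana starts after Kenji ends, so nothing later overlaps Kenji either.
Dmitri starts after Sana ends, so nothing later overlaps Sana either.
Aoife starts before Dmitri ends → Dmitri and Aoife overlap.
Declan starts before Dmitri ends → Dmitri and Declan overlap.
Declan starts before Aoife ends → Aoife and Declan overlap.

Aoife & Declan, Aoife & Dmitri, Declan & Dmitri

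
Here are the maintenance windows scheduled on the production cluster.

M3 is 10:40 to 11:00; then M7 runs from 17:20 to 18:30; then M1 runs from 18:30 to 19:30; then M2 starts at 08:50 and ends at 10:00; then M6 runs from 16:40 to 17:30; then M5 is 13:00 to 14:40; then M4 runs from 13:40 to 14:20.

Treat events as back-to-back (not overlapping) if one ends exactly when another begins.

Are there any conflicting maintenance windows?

Two intervals overlap when each starts before the other ends.
Sorted by start: M2, M3, M5, M4, M6, M7, M1.
M3 starts after M2 ends; M2 is clear from here.
M5 starts after M3 ends; M3 is clear from here.
M4 starts before M5 ends → M5 and M4 overlap.
That's a conflict, so the schedule is not conflict-free.

Yes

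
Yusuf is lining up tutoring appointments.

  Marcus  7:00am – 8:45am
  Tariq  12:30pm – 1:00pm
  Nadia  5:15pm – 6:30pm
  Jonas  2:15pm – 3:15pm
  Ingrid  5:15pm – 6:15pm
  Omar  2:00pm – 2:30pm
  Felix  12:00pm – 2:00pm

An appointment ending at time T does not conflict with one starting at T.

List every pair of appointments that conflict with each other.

Check each pair: they overlap iff neither finishes before the other starts.
Sorted by start: Marcus, Felix, Tariq, Omar, Jonas, Ingrid, Nadia.
Felix starts after Marcus ends, so Marcus has no further overlaps.
Tariq starts before Felix ends → Felix and Tariq overlap.
Omar starts exactly when Felix ends (back-to-back, no overlap), so Felix has no further overlaps.
Omar starts after Tariq ends, so Tariq has no further overlaps.
Jonas starts before Omar ends → Omar and Jonas overlap.
Ingrid starts after Omar ends, so Omar has no further overlaps.
Ingrid starts after Jonas ends, so Jonas has no further overlaps.
Nadia starts before Ingrid ends → Ingrid and Nadia overlap.

Felix & Tariq, Ingrid & Nadia, Jonas & Omar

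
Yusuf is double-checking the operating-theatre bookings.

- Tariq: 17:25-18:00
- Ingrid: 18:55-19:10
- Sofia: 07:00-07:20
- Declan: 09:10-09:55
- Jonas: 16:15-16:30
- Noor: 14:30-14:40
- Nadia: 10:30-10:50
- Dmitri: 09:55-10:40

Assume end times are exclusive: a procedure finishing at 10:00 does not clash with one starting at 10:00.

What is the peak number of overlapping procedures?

Sort all start/end points and keep a running count:
07:00 start Sofia → 1
07:20 end Sofia → 0
09:10 start Declan → 1
09:55 end Declan → 0
09:55 start Dmitri → 1
10:30 start Nadia → 2
10:40 end Dmitri → 1
10:50 end Nadia → 0
14:30 start Noor → 1
14:40 end Noor → 0
16:15 start Jonas → 1
16:30 end Jonas → 0
17:25 start Tariq → 1
18:00 end Tariq → 0
18:55 start Ingrid → 1
19:10 end Ingrid → 0
Peak is 2, at 10:30 (Dmitri, Nadia).

2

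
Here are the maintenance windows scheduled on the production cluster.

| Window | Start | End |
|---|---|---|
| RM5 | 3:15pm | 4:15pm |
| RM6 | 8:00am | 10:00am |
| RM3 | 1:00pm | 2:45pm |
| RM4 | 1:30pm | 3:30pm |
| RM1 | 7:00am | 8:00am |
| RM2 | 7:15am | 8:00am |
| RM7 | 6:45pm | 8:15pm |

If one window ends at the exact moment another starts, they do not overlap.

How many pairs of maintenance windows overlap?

3

Sorted by start: RM1, RM2, RM6, RM3, RM4, RM5, RM7.
RM2 starts before RM1 ends → RM1 and RM2 overlap.
RM6 starts exactly when RM1 ends (back-to-back, no overlap), so RM1 has no further overlaps.
RM6 starts exactly when RM2 ends (back-to-back, no overlap), so RM2 has no further overlaps.
RM3 starts after RM6 ends, so RM6 has no further overlaps.
RM4 starts before RM3 ends → RM3 and RM4 overlap.
RM5 starts after RM3 ends, so RM3 has no further overlaps.
RM5 starts before RM4 ends → RM4 and RM5 overlap.
RM7 starts after RM4 ends.
RM7 starts after RM5 ends.
Overlapping pairs: RM1 & RM2, RM3 & RM4, RM4 & RM5 — 3 in total.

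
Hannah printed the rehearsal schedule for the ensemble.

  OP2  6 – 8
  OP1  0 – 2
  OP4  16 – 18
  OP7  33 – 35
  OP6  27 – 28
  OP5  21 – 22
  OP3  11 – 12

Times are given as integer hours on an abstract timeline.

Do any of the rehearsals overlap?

No

Sorted by start: OP1, OP2, OP3, OP4, OP5, OP6, OP7.
OP2 starts after OP1 ends, so OP1 has no further overlaps.
OP3 starts after OP2 ends, so OP2 has no further overlaps.
OP4 starts after OP3 ends, so OP3 has no further overlaps.
OP5 starts after OP4 ends, so OP4 has no further overlaps.
OP6 starts after OP5 ends, so OP5 has no further overlaps.
OP7 starts after OP6 ends.
Every pair is clear; the schedule has no overlaps.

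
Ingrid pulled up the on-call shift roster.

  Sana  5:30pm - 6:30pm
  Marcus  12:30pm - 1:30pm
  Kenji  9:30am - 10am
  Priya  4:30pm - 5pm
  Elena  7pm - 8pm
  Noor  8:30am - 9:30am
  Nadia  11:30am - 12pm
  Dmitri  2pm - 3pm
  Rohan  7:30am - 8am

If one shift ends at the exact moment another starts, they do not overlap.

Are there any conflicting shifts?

No

Check each pair: they overlap iff neither finishes before the other starts.
Sorted by start: Rohan, Noor, Kenji, Nadia, Marcus, Dmitri, Priya, Sana, Elena.
Noor starts after Rohan ends, so Rohan has no further overlaps.
Kenji starts exactly when Noor ends (back-to-back, no overlap), so Noor has no further overlaps.
Nadia starts after Kenji ends, so Kenji has no further overlaps.
Marcus starts after Nadia ends, so Nadia has no further overlaps.
Dmitri starts after Marcus ends, so Marcus has no further overlaps.
Priya starts after Dmitri ends, so Dmitri has no further overlaps.
Sana starts after Priya ends, so Priya has no further overlaps.
Elena starts after Sana ends.
Every pair is clear; the schedule has no overlaps.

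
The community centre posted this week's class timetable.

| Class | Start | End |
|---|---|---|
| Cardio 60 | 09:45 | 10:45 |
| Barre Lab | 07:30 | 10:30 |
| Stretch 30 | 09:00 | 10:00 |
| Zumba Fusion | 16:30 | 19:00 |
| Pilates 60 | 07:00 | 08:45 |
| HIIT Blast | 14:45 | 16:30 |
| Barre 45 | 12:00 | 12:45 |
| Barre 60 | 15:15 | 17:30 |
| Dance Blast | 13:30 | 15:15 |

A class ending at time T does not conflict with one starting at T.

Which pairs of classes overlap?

Sorted by start: Pilates 60, Barre Lab, Stretch 30, Cardio 60, Barre 45, Dance Blast, HIIT Blast, Barre 60, Zumba Fusion.
Barre Lab starts before Pilates 60 ends → Pilates 60 and Barre Lab overlap.
Stretch 30 starts after Pilates 60 ends, so nothing later overlaps Pilates 60 either.
Stretch 30 starts before Barre Lab ends → Barre Lab and Stretch 30 overlap.
Cardio 60 starts before Barre Lab ends → Barre Lab and Cardio 60 overlap.
Barre 45 starts after Barre Lab ends, so nothing later overlaps Barre Lab either.
Cardio 60 starts before Stretch 30 ends → Stretch 30 and Cardio 60 overlap.
Barre 45 starts after Stretch 30 ends, so nothing later overlaps Stretch 30 either.
Barre 45 starts after Cardio 60 ends, so nothing later overlaps Cardio 60 either.
Dance Blast starts after Barre 45 ends, so nothing later overlaps Barre 45 either.
HIIT Blast starts before Dance Blast ends → Dance Blast and HIIT Blast overlap.
Barre 60 starts exactly when Dance Blast ends (back-to-back, no overlap), so nothing later overlaps Dance Blast either.
Barre 60 starts before HIIT Blast ends → HIIT Blast and Barre 60 overlap.
Zumba Fusion starts exactly when HIIT Blast ends (back-to-back, no overlap).
Zumba Fusion starts before Barre 60 ends → Barre 60 and Zumba Fusion overlap.

Barre 60 & HIIT Blast, Barre 60 & Zumba Fusion, Barre Lab & Cardio 60, Barre Lab & Pilates 60, Barre Lab & Stretch 30, Cardio 60 & Stretch 30, Dance Blast & HIIT Blast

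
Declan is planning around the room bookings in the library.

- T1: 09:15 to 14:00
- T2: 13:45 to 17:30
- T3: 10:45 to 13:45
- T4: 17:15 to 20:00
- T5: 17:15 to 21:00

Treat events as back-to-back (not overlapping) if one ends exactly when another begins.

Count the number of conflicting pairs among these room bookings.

Sorted by start: T1, T3, T2, T4, T5.
T3 starts before T1 ends → T1 and T3 overlap.
T2 starts before T1 ends → T1 and T2 overlap.
T4 starts after T1 ends; T1 is clear from here.
T2 starts exactly when T3 ends (back-to-back, no overlap); T3 is clear from here.
T4 starts before T2 ends → T2 and T4 overlap.
T5 starts before T2 ends → T2 and T5 overlap.
T5 starts before T4 ends → T4 and T5 overlap.
Overlapping pairs: T1 & T2, T1 & T3, T2 & T4, T2 & T5, T4 & T5 — 5 in total.

5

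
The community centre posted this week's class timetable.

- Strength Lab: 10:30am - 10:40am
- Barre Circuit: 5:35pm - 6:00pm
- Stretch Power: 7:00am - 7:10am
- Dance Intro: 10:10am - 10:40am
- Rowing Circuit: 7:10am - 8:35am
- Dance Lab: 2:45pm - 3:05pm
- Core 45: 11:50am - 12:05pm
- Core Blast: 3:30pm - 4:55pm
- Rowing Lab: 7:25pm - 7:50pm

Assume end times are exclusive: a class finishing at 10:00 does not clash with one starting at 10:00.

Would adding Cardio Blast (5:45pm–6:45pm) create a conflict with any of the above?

Stretch Power: ends 7:10am at or before Cardio Blast starts 5:45pm → clear.
Rowing Circuit: ends 8:35am at or before Cardio Blast starts 5:45pm → clear.
Dance Intro: ends 10:40am at or before Cardio Blast starts 5:45pm → clear.
Strength Lab: ends 10:40am at or before Cardio Blast starts 5:45pm → clear.
Core 45: ends 12:05pm at or before Cardio Blast starts 5:45pm → clear.
Dance Lab: ends 3:05pm at or before Cardio Blast starts 5:45pm → clear.
Core Blast: ends 4:55pm at or before Cardio Blast starts 5:45pm → clear.
Barre Circuit: starts 5:35pm before Cardio Blast ends 6:45pm, and ends 6:00pm after Cardio Blast starts 5:45pm → overlap.
Rowing Lab: starts 7:25pm at or after Cardio Blast ends 6:45pm → clear.
Cardio Blast overlaps Barre Circuit.

Yes — it overlaps Barre Circuit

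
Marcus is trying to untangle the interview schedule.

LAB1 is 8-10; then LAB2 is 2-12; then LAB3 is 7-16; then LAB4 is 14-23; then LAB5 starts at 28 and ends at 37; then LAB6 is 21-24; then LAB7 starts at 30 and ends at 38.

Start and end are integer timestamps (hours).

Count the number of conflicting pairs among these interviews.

Sorted by start: LAB2, LAB3, LAB1, LAB4, LAB6, LAB5, LAB7.
LAB3 starts before LAB2 ends → LAB2 and LAB3 overlap.
LAB1 starts before LAB2 ends → LAB2 and LAB1 overlap.
LAB4 starts after LAB2 ends — done with LAB2.
LAB1 starts before LAB3 ends → LAB3 and LAB1 overlap.
LAB4 starts before LAB3 ends → LAB3 and LAB4 overlap.
LAB6 starts after LAB3 ends — done with LAB3.
LAB4 starts after LAB1 ends — done with LAB1.
LAB6 starts before LAB4 ends → LAB4 and LAB6 overlap.
LAB5 starts after LAB4 ends — done with LAB4.
LAB5 starts after LAB6 ends — done with LAB6.
LAB7 starts before LAB5 ends → LAB5 and LAB7 overlap.
Overlapping pairs: LAB1 & LAB2, LAB1 & LAB3, LAB2 & LAB3, LAB3 & LAB4, LAB4 & LAB6, LAB5 & LAB7 — 6 in total.

6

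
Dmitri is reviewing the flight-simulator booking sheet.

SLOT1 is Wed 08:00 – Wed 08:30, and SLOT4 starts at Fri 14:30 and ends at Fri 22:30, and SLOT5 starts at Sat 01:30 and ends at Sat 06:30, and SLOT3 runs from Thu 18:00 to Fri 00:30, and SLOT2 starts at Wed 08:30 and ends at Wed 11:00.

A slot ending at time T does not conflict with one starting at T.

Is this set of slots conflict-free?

Yes

Two intervals overlap when each starts before the other ends.
Sorted by start: SLOT1, SLOT2, SLOT3, SLOT4, SLOT5.
SLOT2 starts exactly when SLOT1 ends (back-to-back, no overlap), so SLOT1 has no further overlaps.
SLOT3 starts after SLOT2 ends, so SLOT2 has no further overlaps.
SLOT4 starts after SLOT3 ends, so SLOT3 has no further overlaps.
SLOT5 starts after SLOT4 ends.
Every pair is clear; the schedule has no overlaps.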